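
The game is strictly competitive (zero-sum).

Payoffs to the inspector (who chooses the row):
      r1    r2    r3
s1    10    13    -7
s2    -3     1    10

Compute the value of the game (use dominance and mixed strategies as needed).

79/30

Column r2 is strictly dominated by r1 for the inspectee (it gives the inspector more in every row).
The remaining 2×2 game on (s1, s2) × (r1, r3) has no saddle point. Let the inspector play s1 with probability p; indifference gives 10p − 3(1−p) = −7p + 10(1−p), so p = 13/30.
Similarly the inspectee's optimal q on r1 is 17/30, and the value is 10·(17/30) + (-7)·(13/30) = 79/30.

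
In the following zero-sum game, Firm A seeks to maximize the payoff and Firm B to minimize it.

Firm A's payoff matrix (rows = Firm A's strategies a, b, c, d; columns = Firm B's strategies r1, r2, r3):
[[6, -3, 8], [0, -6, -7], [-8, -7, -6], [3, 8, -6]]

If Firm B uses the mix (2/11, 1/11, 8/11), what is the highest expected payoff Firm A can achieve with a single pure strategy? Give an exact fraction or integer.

a: (6)·(2/11) + (-3)·(1/11) + (8)·(8/11) = 73/11.
b: (0)·(2/11) + (-6)·(1/11) + (-7)·(8/11) = -62/11.
c: (-8)·(2/11) + (-7)·(1/11) + (-6)·(8/11) = -71/11.
d: (3)·(2/11) + (8)·(1/11) + (-6)·(8/11) = -34/11.
The best pure response is a with expected payoff 73/11.

73/11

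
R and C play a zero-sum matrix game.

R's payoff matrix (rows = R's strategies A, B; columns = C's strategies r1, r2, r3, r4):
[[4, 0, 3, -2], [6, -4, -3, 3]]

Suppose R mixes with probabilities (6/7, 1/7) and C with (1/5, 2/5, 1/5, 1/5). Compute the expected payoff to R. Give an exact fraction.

4/5

Against (1/5, 2/5, 1/5, 1/5), each row's expected payoff is A: 1; B: -2/5.
Taking the (6/7, 1/7)-weighted average: (6/7)·(1) + (1/7)·(-2/5) = 4/5.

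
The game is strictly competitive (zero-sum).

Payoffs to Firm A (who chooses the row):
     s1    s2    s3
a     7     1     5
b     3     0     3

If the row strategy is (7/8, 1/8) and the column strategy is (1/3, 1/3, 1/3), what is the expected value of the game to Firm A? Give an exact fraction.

Against (1/3, 1/3, 1/3), each row's expected payoff is a: 13/3; b: 2.
Taking the (7/8, 1/8)-weighted average: (7/8)·(13/3) + (1/8)·(2) = 97/24.

97/24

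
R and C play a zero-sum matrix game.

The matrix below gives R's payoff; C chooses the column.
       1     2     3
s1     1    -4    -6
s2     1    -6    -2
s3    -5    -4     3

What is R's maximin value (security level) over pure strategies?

-5

The worst-case payoff for each row is s1: -6, s2: -6, s3: -5.
The best of these is -5.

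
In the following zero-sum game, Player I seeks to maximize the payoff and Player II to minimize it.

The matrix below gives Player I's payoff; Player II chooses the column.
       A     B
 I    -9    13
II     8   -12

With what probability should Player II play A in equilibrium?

25/42

Row minima are -9 and -12, so Player I's maximin is -9; column maxima are 8 and 13, so Player II's minimax is 8. These differ, so the equilibrium is in mixed strategies.
Let Player II play A with probability q. Player I is indifferent when −9q + 13(1−q) = 8q − 12(1−q), giving q = 25/42.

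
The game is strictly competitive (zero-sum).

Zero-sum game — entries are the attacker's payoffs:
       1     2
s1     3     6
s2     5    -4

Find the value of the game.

7/2

Row minima are 3 and -4, so the attacker's maximin is 3; column maxima are 5 and 6, so the defender's minimax is 5. These differ, so the equilibrium is in mixed strategies.
Let the attacker play s1 with probability p. The defender is indifferent when 3p + 5(1−p) = 6p − 4(1−p), giving p = 3/4.
Let the defender play 1 with probability q. The attacker is indifferent when 3q + 6(1−q) = 5q − 4(1−q), giving q = 5/6.
The value is 3·(5/6) + (6)·(1/6) = 7/2.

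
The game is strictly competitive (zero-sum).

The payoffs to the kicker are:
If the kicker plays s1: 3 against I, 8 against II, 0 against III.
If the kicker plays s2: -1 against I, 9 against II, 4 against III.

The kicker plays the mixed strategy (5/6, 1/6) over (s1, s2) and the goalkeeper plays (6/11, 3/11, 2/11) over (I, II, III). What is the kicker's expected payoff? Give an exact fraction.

239/66

Against (6/11, 3/11, 2/11), each row's expected payoff is s1: 42/11; s2: 29/11.
Taking the (5/6, 1/6)-weighted average: (5/6)·(42/11) + (1/6)·(29/11) = 239/66.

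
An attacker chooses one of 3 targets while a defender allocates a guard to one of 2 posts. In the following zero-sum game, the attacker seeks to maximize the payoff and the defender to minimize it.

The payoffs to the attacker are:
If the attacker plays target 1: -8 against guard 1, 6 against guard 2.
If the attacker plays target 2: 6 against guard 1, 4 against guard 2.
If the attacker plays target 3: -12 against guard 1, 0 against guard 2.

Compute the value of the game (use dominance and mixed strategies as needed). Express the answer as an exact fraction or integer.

Row target 3 is strictly dominated by row target 1, so the attacker never plays it.
The remaining 2×2 game on (target 1, target 2) × (guard 1, guard 2) has no saddle point. Let the attacker play target 1 with probability p; indifference gives −8p + 6(1−p) = 6p + 4(1−p), so p = 1/8.
Similarly the defender's optimal q on guard 1 is 1/8, and the value is -8·(1/8) + (6)·(7/8) = 17/4.

17/4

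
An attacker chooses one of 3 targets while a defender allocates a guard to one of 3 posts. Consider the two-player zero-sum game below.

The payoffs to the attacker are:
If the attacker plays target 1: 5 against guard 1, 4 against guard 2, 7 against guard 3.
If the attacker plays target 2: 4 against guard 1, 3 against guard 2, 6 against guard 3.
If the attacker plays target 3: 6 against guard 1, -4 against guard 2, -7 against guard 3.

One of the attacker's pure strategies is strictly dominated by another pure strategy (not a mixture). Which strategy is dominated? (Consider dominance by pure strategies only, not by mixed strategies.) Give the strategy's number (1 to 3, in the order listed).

Compare target 2 with target 1: 5 > 4, 4 > 3, 7 > 6.
So target 1 strictly dominates target 2 for the attacker; target 2 is strictly dominated.

2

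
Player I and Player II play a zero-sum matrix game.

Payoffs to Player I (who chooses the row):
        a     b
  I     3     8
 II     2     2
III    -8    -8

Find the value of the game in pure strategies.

Row minima: 3, 2, -8 → Player I's maximin is 3.
Column maxima: 3, 8 → Player II's minimax is 3.
They coincide at (I, a), so the value is 3.

3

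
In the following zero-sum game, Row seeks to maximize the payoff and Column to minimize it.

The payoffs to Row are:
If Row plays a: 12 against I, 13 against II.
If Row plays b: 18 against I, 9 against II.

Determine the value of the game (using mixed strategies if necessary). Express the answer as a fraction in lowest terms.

Row minima are 12 and 9, so Row's maximin is 12; column maxima are 18 and 13, so Column's minimax is 13. These differ, so the equilibrium is in mixed strategies.
Let Row play a with probability p. Column is indifferent when 12p + 18(1−p) = 13p + 9(1−p), giving p = 9/10.
Let Column play I with probability q. Row is indifferent when 12q + 13(1−q) = 18q + 9(1−q), giving q = 2/5.
The value is 12·(2/5) + (13)·(3/5) = 63/5.

63/5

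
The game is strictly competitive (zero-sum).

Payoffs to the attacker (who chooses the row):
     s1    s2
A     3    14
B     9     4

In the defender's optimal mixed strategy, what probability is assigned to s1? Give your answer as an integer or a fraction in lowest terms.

Row minima are 3 and 4, so the attacker's maximin is 4; column maxima are 9 and 14, so the defender's minimax is 9. These differ, so the equilibrium is in mixed strategies.
Let the defender play s1 with probability q. The attacker is indifferent when 3q + 14(1−q) = 9q + 4(1−q), giving q = 5/8.

5/8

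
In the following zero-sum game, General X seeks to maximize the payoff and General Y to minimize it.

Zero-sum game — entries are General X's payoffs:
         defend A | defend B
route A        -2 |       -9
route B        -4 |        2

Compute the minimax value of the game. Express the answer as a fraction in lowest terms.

Row minima are -9 and -4, so General X's maximin is -4; column maxima are -2 and 2, so General Y's minimax is -2. These differ, so the equilibrium is in mixed strategies.
Let General X play route A with probability p. General Y is indifferent when −2p − 4(1−p) = −9p + 2(1−p), giving p = 6/13.
Let General Y play defend A with probability q. General X is indifferent when −2q − 9(1−q) = −4q + 2(1−q), giving q = 11/13.
The value is -2·(11/13) + (-9)·(2/13) = -40/13.

-40/13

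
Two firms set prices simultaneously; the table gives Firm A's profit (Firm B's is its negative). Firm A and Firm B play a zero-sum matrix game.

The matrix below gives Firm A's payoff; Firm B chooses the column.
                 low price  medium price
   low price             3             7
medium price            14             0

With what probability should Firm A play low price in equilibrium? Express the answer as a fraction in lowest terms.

Row minima are 3 and 0, so Firm A's maximin is 3; column maxima are 14 and 7, so Firm B's minimax is 7. These differ, so the equilibrium is in mixed strategies.
Let Firm A play low price with probability p. Firm B is indifferent when 3p + 14(1−p) = 7p, giving p = 7/9.

7/9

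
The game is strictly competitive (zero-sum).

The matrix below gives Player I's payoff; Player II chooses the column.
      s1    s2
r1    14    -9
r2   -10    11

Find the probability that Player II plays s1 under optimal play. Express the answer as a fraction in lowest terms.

5/11

Row minima are -9 and -10, so Player I's maximin is -9; column maxima are 14 and 11, so Player II's minimax is 11. These differ, so the equilibrium is in mixed strategies.
Let Player II play s1 with probability q. Player I is indifferent when 14q − 9(1−q) = −10q + 11(1−q), giving q = 5/11.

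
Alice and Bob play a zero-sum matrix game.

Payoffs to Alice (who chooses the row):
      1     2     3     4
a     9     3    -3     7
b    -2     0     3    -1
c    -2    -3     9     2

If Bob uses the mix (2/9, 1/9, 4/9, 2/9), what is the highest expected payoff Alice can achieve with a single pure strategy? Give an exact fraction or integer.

11/3

a: (9)·(2/9) + (3)·(1/9) + (-3)·(4/9) + (7)·(2/9) = 23/9.
b: (-2)·(2/9) + (0)·(1/9) + (3)·(4/9) + (-1)·(2/9) = 2/3.
c: (-2)·(2/9) + (-3)·(1/9) + (9)·(4/9) + (2)·(2/9) = 11/3.
The best pure response is c with expected payoff 11/3.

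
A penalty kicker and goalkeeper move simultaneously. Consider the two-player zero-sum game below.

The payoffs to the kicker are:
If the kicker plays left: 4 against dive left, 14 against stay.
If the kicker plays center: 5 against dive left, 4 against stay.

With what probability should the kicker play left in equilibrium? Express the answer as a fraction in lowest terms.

1/11

Row minima are 4 and 4, so the kicker's maximin is 4; column maxima are 5 and 14, so the goalkeeper's minimax is 5. These differ, so the equilibrium is in mixed strategies.
Let the kicker play left with probability p. The goalkeeper is indifferent when 4p + 5(1−p) = 14p + 4(1−p), giving p = 1/11.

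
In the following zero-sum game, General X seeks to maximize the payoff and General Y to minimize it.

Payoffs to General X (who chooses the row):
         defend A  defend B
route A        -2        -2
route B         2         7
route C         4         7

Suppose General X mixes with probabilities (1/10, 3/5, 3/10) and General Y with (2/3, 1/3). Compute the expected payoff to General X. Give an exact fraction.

Against (2/3, 1/3), each row's expected payoff is route A: -2; route B: 11/3; route C: 5.
Taking the (1/10, 3/5, 3/10)-weighted average: (1/10)·(-2) + (3/5)·(11/3) + (3/10)·(5) = 7/2.

7/2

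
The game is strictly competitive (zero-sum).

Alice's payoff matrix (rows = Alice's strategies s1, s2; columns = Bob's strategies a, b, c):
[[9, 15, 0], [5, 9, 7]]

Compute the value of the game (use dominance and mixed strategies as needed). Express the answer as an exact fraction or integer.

Column b is strictly dominated by a for Bob (it gives Alice more in every row).
The remaining 2×2 game on (s1, s2) × (a, c) has no saddle point. Let Alice play s1 with probability p; indifference gives 9p + 5(1−p) = 7(1−p), so p = 2/11.
Similarly Bob's optimal q on a is 7/11, and the value is 9·(7/11) + (0)·(4/11) = 63/11.

63/11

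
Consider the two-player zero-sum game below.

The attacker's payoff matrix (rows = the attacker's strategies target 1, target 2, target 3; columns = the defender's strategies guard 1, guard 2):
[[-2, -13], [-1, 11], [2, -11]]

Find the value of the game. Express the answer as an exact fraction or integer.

Row target 1 is strictly dominated by row target 3, so the attacker never plays it.
The remaining 2×2 game on (target 2, target 3) × (guard 1, guard 2) has no saddle point. Let the attacker play target 2 with probability p; indifference gives −p + 2(1−p) = 11p − 11(1−p), so p = 13/25.
Similarly the defender's optimal q on guard 1 is 22/25, and the value is -1·(22/25) + (11)·(3/25) = 11/25.

11/25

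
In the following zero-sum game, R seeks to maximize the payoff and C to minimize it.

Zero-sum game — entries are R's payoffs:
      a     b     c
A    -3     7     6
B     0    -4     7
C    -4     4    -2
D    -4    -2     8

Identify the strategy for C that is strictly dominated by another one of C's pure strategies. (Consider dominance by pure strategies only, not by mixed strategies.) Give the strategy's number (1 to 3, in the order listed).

C prefers columns that give R less. Compare c with a: -3 < 6, 0 < 7, -4 < -2, -4 < 8.
So a strictly dominates c for C; c is strictly dominated.

3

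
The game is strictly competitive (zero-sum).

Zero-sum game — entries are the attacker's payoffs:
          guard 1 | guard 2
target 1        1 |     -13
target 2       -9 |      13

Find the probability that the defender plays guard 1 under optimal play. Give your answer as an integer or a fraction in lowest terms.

13/18

Row minima are -13 and -9, so the attacker's maximin is -9; column maxima are 1 and 13, so the defender's minimax is 1. These differ, so the equilibrium is in mixed strategies.
Let the defender play guard 1 with probability q. The attacker is indifferent when q − 13(1−q) = −9q + 13(1−q), giving q = 13/18.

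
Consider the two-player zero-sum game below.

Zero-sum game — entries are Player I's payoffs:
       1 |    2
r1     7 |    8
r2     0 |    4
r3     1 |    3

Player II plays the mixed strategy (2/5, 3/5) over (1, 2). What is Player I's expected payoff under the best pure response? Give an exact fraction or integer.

r1: (7)·(2/5) + (8)·(3/5) = 38/5.
r2: (0)·(2/5) + (4)·(3/5) = 12/5.
r3: (1)·(2/5) + (3)·(3/5) = 11/5.
The best pure response is r1 with expected payoff 38/5.

38/5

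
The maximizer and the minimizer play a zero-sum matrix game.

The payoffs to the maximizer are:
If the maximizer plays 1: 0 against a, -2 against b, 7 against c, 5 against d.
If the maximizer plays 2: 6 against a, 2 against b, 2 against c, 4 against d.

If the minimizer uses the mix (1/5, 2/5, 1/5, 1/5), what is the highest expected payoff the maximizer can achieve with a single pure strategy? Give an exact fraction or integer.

1: (0)·(1/5) + (-2)·(2/5) + (7)·(1/5) + (5)·(1/5) = 8/5.
2: (6)·(1/5) + (2)·(2/5) + (2)·(1/5) + (4)·(1/5) = 16/5.
The best pure response is 2 with expected payoff 16/5.

16/5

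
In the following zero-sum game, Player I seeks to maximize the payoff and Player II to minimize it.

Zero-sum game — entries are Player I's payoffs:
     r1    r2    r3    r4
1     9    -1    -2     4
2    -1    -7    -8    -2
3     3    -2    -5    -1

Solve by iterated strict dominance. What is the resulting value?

Row 2 is strictly dominated by row 1 (9>-1, -1>-7, -2>-8, 4>-2); eliminate 2.
Row 3 is strictly dominated by row 1 (9>3, -1>-2, -2>-5, 4>-1); eliminate 3.
Column r2 is strictly dominated by r3 for Player II (-2<-1); eliminate r2.
Column r1 is strictly dominated by r3 for Player II (-2<9); eliminate r1.
Column r4 is strictly dominated by r3 for Player II (-2<4); eliminate r4.
Only (1, r3) remains, with payoff -2.

-2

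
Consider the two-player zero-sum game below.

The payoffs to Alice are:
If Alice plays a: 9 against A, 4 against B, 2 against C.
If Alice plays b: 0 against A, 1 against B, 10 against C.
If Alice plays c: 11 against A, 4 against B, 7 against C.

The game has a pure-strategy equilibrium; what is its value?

4

Row minima: 2, 0, 4 → Alice's maximin is 4.
Column maxima: 11, 4, 10 → Bob's minimax is 4.
They coincide at (c, B), so the value is 4.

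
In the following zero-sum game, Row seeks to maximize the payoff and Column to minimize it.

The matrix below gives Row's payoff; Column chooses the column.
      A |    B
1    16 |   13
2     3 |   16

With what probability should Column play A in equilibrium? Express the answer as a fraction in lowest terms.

Row minima are 13 and 3, so Row's maximin is 13; column maxima are 16 and 16, so Column's minimax is 16. These differ, so the equilibrium is in mixed strategies.
Let Column play A with probability q. Row is indifferent when 16q + 13(1−q) = 3q + 16(1−q), giving q = 3/16.

3/16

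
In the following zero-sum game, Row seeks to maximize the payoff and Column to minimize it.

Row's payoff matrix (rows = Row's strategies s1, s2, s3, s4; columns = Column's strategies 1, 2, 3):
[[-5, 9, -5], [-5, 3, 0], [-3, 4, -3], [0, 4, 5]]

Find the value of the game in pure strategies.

0

Row minima: -5, -5, -3, 0 → Row's maximin is 0.
Column maxima: 0, 9, 5 → Column's minimax is 0.
They coincide at (s4, 1), so the value is 0.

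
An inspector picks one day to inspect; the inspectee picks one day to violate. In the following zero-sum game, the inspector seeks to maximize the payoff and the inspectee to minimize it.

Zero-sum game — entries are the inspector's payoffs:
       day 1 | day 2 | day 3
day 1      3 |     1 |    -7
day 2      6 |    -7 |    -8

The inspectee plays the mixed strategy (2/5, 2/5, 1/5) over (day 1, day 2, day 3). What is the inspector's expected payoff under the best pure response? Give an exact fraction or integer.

day 1: (3)·(2/5) + (1)·(2/5) + (-7)·(1/5) = 1/5.
day 2: (6)·(2/5) + (-7)·(2/5) + (-8)·(1/5) = -2.
The best pure response is day 1 with expected payoff 1/5.

1/5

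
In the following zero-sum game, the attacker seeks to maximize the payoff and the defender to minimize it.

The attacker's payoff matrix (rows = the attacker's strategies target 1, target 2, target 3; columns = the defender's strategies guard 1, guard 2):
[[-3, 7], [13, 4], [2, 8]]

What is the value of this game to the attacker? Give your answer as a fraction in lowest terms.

Row target 1 is strictly dominated by row target 3, so the attacker never plays it.
The remaining 2×2 game on (target 2, target 3) × (guard 1, guard 2) has no saddle point. Let the attacker play target 2 with probability p; indifference gives 13p + 2(1−p) = 4p + 8(1−p), so p = 2/5.
Similarly the defender's optimal q on guard 1 is 4/15, and the value is 13·(4/15) + (4)·(11/15) = 32/5.

32/5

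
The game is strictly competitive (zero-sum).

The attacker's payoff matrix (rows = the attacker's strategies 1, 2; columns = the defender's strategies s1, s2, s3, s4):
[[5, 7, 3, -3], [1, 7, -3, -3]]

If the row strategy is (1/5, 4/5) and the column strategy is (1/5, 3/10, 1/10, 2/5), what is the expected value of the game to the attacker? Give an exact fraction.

Against (1/5, 3/10, 1/10, 2/5), each row's expected payoff is 1: 11/5; 2: 4/5.
Taking the (1/5, 4/5)-weighted average: (1/5)·(11/5) + (4/5)·(4/5) = 27/25.

27/25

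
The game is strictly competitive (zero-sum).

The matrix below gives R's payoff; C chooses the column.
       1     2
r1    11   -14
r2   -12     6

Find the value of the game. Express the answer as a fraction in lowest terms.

Row minima are -14 and -12, so R's maximin is -12; column maxima are 11 and 6, so C's minimax is 6. These differ, so the equilibrium is in mixed strategies.
Let R play r1 with probability p. C is indifferent when 11p − 12(1−p) = −14p + 6(1−p), giving p = 18/43.
Let C play 1 with probability q. R is indifferent when 11q − 14(1−q) = −12q + 6(1−q), giving q = 20/43.
The value is 11·(20/43) + (-14)·(23/43) = -102/43.

-102/43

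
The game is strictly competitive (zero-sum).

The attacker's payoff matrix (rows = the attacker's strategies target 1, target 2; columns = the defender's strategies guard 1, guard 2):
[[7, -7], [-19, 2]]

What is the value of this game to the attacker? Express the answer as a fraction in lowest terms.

Row minima are -7 and -19, so the attacker's maximin is -7; column maxima are 7 and 2, so the defender's minimax is 2. These differ, so the equilibrium is in mixed strategies.
Let the attacker play target 1 with probability p. The defender is indifferent when 7p − 19(1−p) = −7p + 2(1−p), giving p = 3/5.
Let the defender play guard 1 with probability q. The attacker is indifferent when 7q − 7(1−q) = −19q + 2(1−q), giving q = 9/35.
The value is 7·(9/35) + (-7)·(26/35) = -17/5.

-17/5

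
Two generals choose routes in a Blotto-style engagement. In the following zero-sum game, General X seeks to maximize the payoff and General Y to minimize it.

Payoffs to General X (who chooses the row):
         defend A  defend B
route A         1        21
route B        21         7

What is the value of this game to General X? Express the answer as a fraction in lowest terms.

Row minima are 1 and 7, so General X's maximin is 7; column maxima are 21 and 21, so General Y's minimax is 21. These differ, so the equilibrium is in mixed strategies.
Let General X play route A with probability p. General Y is indifferent when p + 21(1−p) = 21p + 7(1−p), giving p = 7/17.
Let General Y play defend A with probability q. General X is indifferent when q + 21(1−q) = 21q + 7(1−q), giving q = 7/17.
The value is 1·(7/17) + (21)·(10/17) = 217/17.

217/17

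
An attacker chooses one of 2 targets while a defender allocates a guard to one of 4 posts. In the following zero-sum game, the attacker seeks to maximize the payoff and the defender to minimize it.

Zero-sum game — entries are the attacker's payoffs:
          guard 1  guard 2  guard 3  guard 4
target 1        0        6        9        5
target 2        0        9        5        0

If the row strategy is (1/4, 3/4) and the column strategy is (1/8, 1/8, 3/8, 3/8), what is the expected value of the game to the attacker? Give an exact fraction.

Against (1/8, 1/8, 3/8, 3/8), each row's expected payoff is target 1: 6; target 2: 3.
Taking the (1/4, 3/4)-weighted average: (1/4)·(6) + (3/4)·(3) = 15/4.

15/4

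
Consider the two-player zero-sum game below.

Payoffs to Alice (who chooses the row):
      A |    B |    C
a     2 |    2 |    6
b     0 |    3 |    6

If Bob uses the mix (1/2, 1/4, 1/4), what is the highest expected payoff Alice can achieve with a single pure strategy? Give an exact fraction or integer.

3

a: (2)·(1/2) + (2)·(1/4) + (6)·(1/4) = 3.
b: (0)·(1/2) + (3)·(1/4) + (6)·(1/4) = 9/4.
The best pure response is a with expected payoff 3.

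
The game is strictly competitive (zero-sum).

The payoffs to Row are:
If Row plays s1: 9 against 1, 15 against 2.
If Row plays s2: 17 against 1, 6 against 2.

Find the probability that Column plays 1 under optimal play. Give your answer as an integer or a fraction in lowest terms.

Row minima are 9 and 6, so Row's maximin is 9; column maxima are 17 and 15, so Column's minimax is 15. These differ, so the equilibrium is in mixed strategies.
Let Column play 1 with probability q. Row is indifferent when 9q + 15(1−q) = 17q + 6(1−q), giving q = 9/17.

9/17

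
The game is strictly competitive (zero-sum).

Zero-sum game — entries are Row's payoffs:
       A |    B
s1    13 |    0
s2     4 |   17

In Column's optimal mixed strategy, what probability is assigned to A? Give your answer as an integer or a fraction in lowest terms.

Row minima are 0 and 4, so Row's maximin is 4; column maxima are 13 and 17, so Column's minimax is 13. These differ, so the equilibrium is in mixed strategies.
Let Column play A with probability q. Row is indifferent when 13q = 4q + 17(1−q), giving q = 17/26.

17/26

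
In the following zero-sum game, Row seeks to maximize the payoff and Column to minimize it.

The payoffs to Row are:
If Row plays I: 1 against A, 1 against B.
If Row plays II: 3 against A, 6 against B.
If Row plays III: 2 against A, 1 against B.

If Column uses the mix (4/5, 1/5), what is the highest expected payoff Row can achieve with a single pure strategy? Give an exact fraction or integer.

18/5

I: (1)·(4/5) + (1)·(1/5) = 1.
II: (3)·(4/5) + (6)·(1/5) = 18/5.
III: (2)·(4/5) + (1)·(1/5) = 9/5.
The best pure response is II with expected payoff 18/5.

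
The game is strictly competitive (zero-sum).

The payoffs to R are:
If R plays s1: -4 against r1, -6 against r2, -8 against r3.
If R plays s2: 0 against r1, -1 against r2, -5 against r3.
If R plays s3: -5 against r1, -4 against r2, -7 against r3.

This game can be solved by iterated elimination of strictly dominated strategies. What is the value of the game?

-5

Row s1 is strictly dominated by row s2 (0>-4, -1>-6, -5>-8); eliminate s1.
Column r2 is strictly dominated by r3 for C (-5<-1, -7<-4); eliminate r2.
Row s3 is strictly dominated by row s2 (0>-5, -5>-7); eliminate s3.
Column r1 is strictly dominated by r3 for C (-5<0); eliminate r1.
Only (s2, r3) remains, with payoff -5.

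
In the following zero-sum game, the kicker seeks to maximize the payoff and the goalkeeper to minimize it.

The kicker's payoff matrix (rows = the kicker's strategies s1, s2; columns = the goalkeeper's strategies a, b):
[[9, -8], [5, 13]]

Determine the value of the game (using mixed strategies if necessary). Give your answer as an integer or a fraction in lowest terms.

Row minima are -8 and 5, so the kicker's maximin is 5; column maxima are 9 and 13, so the goalkeeper's minimax is 9. These differ, so the equilibrium is in mixed strategies.
Let the kicker play s1 with probability p. The goalkeeper is indifferent when 9p + 5(1−p) = −8p + 13(1−p), giving p = 8/25.
Let the goalkeeper play a with probability q. The kicker is indifferent when 9q − 8(1−q) = 5q + 13(1−q), giving q = 21/25.
The value is 9·(21/25) + (-8)·(4/25) = 157/25.

157/25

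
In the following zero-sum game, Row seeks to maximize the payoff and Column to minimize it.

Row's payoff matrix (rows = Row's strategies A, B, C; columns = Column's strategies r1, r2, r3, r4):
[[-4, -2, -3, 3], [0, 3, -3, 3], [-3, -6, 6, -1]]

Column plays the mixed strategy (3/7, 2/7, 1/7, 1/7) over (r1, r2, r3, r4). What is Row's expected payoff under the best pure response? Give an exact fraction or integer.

A: (-4)·(3/7) + (-2)·(2/7) + (-3)·(1/7) + (3)·(1/7) = -16/7.
B: (0)·(3/7) + (3)·(2/7) + (-3)·(1/7) + (3)·(1/7) = 6/7.
C: (-3)·(3/7) + (-6)·(2/7) + (6)·(1/7) + (-1)·(1/7) = -16/7.
The best pure response is B with expected payoff 6/7.

6/7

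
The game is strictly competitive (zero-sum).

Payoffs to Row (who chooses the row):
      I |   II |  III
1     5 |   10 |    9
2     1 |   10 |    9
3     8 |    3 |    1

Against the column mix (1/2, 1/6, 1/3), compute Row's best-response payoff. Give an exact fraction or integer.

1: (5)·(1/2) + (10)·(1/6) + (9)·(1/3) = 43/6.
2: (1)·(1/2) + (10)·(1/6) + (9)·(1/3) = 31/6.
3: (8)·(1/2) + (3)·(1/6) + (1)·(1/3) = 29/6.
The best pure response is 1 with expected payoff 43/6.

43/6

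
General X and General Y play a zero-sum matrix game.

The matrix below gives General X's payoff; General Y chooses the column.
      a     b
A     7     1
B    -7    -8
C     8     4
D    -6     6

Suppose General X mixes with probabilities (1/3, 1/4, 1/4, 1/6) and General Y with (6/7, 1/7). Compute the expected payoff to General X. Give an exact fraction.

Against (6/7, 1/7), each row's expected payoff is A: 43/7; B: -50/7; C: 52/7; D: -30/7.
Taking the (1/3, 1/4, 1/4, 1/6)-weighted average: (1/3)·(43/7) + (1/4)·(-50/7) + (1/4)·(52/7) + (1/6)·(-30/7) = 59/42.

59/42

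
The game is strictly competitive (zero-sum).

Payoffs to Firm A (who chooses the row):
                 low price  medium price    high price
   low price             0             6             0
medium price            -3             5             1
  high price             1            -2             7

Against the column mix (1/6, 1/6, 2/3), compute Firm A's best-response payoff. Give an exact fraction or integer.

low price: (0)·(1/6) + (6)·(1/6) + (0)·(2/3) = 1.
medium price: (-3)·(1/6) + (5)·(1/6) + (1)·(2/3) = 1.
high price: (1)·(1/6) + (-2)·(1/6) + (7)·(2/3) = 9/2.
The best pure response is high price with expected payoff 9/2.

9/2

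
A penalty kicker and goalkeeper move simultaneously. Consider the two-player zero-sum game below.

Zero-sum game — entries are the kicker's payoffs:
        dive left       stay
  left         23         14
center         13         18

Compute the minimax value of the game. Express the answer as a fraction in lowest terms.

116/7

Row minima are 14 and 13, so the kicker's maximin is 14; column maxima are 23 and 18, so the goalkeeper's minimax is 18. These differ, so the equilibrium is in mixed strategies.
Let the kicker play left with probability p. The goalkeeper is indifferent when 23p + 13(1−p) = 14p + 18(1−p), giving p = 5/14.
Let the goalkeeper play dive left with probability q. The kicker is indifferent when 23q + 14(1−q) = 13q + 18(1−q), giving q = 2/7.
The value is 23·(2/7) + (14)·(5/7) = 116/7.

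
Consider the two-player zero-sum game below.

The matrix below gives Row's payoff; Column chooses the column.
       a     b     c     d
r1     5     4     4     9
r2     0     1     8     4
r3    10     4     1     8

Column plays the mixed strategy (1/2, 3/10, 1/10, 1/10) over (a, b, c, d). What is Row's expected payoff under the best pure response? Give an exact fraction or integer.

71/10

r1: (5)·(1/2) + (4)·(3/10) + (4)·(1/10) + (9)·(1/10) = 5.
r2: (0)·(1/2) + (1)·(3/10) + (8)·(1/10) + (4)·(1/10) = 3/2.
r3: (10)·(1/2) + (4)·(3/10) + (1)·(1/10) + (8)·(1/10) = 71/10.
The best pure response is r3 with expected payoff 71/10.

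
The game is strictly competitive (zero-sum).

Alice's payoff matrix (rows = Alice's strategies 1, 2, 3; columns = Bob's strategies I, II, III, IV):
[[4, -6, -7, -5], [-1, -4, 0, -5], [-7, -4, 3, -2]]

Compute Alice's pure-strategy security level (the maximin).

The worst-case payoff for each row is 1: -7, 2: -5, 3: -7.
The best of these is -5.

-5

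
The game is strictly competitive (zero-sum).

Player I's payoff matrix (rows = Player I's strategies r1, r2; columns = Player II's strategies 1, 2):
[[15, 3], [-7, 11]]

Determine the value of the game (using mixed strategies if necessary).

31/5

Row minima are 3 and -7, so Player I's maximin is 3; column maxima are 15 and 11, so Player II's minimax is 11. These differ, so the equilibrium is in mixed strategies.
Let Player I play r1 with probability p. Player II is indifferent when 15p − 7(1−p) = 3p + 11(1−p), giving p = 3/5.
Let Player II play 1 with probability q. Player I is indifferent when 15q + 3(1−q) = −7q + 11(1−q), giving q = 4/15.
The value is 15·(4/15) + (3)·(11/15) = 31/5.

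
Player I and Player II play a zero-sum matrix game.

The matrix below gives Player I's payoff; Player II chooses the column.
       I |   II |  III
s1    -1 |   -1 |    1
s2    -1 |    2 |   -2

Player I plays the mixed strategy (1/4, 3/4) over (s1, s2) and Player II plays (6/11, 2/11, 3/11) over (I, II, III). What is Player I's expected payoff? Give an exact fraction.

Against (6/11, 2/11, 3/11), each row's expected payoff is s1: -5/11; s2: -8/11.
Taking the (1/4, 3/4)-weighted average: (1/4)·(-5/11) + (3/4)·(-8/11) = -29/44.

-29/44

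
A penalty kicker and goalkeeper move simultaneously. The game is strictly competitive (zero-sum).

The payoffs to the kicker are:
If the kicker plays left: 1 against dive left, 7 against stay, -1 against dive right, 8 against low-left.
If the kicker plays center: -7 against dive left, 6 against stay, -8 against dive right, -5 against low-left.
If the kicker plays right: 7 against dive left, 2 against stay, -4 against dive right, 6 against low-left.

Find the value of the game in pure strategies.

-1

Row minima: -1, -8, -4 → the kicker's maximin is -1.
Column maxima: 7, 7, -1, 8 → the goalkeeper's minimax is -1.
They coincide at (left, dive right), so the value is -1.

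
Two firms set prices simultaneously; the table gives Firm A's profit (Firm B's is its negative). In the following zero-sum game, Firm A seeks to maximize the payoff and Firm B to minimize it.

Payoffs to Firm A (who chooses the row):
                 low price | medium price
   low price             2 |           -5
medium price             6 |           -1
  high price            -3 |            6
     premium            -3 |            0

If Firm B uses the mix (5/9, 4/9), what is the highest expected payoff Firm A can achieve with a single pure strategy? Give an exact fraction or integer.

low price: (2)·(5/9) + (-5)·(4/9) = -10/9.
medium price: (6)·(5/9) + (-1)·(4/9) = 26/9.
high price: (-3)·(5/9) + (6)·(4/9) = 1.
premium: (-3)·(5/9) + (0)·(4/9) = -5/3.
The best pure response is medium price with expected payoff 26/9.

26/9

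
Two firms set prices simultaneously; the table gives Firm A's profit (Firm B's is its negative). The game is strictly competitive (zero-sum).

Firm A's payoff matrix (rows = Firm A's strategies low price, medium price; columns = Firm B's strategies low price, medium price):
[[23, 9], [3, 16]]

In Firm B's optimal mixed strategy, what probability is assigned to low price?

7/27

Row minima are 9 and 3, so Firm A's maximin is 9; column maxima are 23 and 16, so Firm B's minimax is 16. These differ, so the equilibrium is in mixed strategies.
Let Firm B play low price with probability q. Firm A is indifferent when 23q + 9(1−q) = 3q + 16(1−q), giving q = 7/27.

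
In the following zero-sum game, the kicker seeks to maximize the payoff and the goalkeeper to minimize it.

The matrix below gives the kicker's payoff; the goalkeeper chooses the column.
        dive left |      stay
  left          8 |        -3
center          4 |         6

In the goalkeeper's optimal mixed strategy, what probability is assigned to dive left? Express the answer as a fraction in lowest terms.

9/13

Row minima are -3 and 4, so the kicker's maximin is 4; column maxima are 8 and 6, so the goalkeeper's minimax is 6. These differ, so the equilibrium is in mixed strategies.
Let the goalkeeper play dive left with probability q. The kicker is indifferent when 8q − 3(1−q) = 4q + 6(1−q), giving q = 9/13.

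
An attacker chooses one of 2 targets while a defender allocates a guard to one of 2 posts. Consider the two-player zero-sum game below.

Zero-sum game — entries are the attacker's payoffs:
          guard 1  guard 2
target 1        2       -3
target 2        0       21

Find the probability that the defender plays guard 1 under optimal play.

12/13

Row minima are -3 and 0, so the attacker's maximin is 0; column maxima are 2 and 21, so the defender's minimax is 2. These differ, so the equilibrium is in mixed strategies.
Let the defender play guard 1 with probability q. The attacker is indifferent when 2q − 3(1−q) = 21(1−q), giving q = 12/13.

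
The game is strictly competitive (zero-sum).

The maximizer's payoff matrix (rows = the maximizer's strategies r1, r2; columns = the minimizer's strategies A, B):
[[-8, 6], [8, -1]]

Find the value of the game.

40/23

Row minima are -8 and -1, so the maximizer's maximin is -1; column maxima are 8 and 6, so the minimizer's minimax is 6. These differ, so the equilibrium is in mixed strategies.
Let the maximizer play r1 with probability p. The minimizer is indifferent when −8p + 8(1−p) = 6p − (1−p), giving p = 9/23.
Let the minimizer play A with probability q. The maximizer is indifferent when −8q + 6(1−q) = 8q − (1−q), giving q = 7/23.
The value is -8·(7/23) + (6)·(16/23) = 40/23.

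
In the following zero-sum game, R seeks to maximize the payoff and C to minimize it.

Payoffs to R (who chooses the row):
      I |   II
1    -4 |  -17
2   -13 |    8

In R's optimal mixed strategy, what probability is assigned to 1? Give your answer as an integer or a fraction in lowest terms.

Row minima are -17 and -13, so R's maximin is -13; column maxima are -4 and 8, so C's minimax is -4. These differ, so the equilibrium is in mixed strategies.
Let R play 1 with probability p. C is indifferent when −4p − 13(1−p) = −17p + 8(1−p), giving p = 21/34.

21/34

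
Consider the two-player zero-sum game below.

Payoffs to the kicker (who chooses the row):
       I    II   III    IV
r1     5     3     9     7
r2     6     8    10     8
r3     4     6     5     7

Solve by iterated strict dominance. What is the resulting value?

6

Column III is strictly dominated by I for the goalkeeper (5<9, 6<10, 4<5); eliminate III.
Row r3 is strictly dominated by row r2 (6>4, 8>6, 8>7); eliminate r3.
Column IV is strictly dominated by I for the goalkeeper (5<7, 6<8); eliminate IV.
Row r1 is strictly dominated by row r2 (6>5, 8>3); eliminate r1.
Column II is strictly dominated by I for the goalkeeper (6<8); eliminate II.
Only (r2, I) remains, with payoff 6.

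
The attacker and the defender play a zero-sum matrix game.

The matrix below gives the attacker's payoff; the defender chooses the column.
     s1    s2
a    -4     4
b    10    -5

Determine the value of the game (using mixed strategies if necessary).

Row minima are -4 and -5, so the attacker's maximin is -4; column maxima are 10 and 4, so the defender's minimax is 4. These differ, so the equilibrium is in mixed strategies.
Let the attacker play a with probability p. The defender is indifferent when −4p + 10(1−p) = 4p − 5(1−p), giving p = 15/23.
Let the defender play s1 with probability q. The attacker is indifferent when −4q + 4(1−q) = 10q − 5(1−q), giving q = 9/23.
The value is -4·(9/23) + (4)·(14/23) = 20/23.

20/23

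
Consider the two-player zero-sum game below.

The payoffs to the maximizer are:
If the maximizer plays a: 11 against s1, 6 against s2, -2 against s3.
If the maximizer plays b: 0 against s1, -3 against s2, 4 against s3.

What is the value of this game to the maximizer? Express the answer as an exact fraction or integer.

6/5

Column s1 is strictly dominated by s2 for the minimizer (it gives the maximizer more in every row).
The remaining 2×2 game on (a, b) × (s2, s3) has no saddle point. Let the maximizer play a with probability p; indifference gives 6p − 3(1−p) = −2p + 4(1−p), so p = 7/15.
Similarly the minimizer's optimal q on s2 is 2/5, and the value is 6·(2/5) + (-2)·(3/5) = 6/5.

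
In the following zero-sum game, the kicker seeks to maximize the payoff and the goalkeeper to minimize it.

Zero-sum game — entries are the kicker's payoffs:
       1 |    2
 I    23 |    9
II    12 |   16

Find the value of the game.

Row minima are 9 and 12, so the kicker's maximin is 12; column maxima are 23 and 16, so the goalkeeper's minimax is 16. These differ, so the equilibrium is in mixed strategies.
Let the kicker play I with probability p. The goalkeeper is indifferent when 23p + 12(1−p) = 9p + 16(1−p), giving p = 2/9.
Let the goalkeeper play 1 with probability q. The kicker is indifferent when 23q + 9(1−q) = 12q + 16(1−q), giving q = 7/18.
The value is 23·(7/18) + (9)·(11/18) = 130/9.

130/9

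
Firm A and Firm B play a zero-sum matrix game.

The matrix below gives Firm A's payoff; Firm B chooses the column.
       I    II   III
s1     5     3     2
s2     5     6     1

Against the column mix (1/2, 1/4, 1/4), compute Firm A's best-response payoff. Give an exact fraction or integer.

17/4

s1: (5)·(1/2) + (3)·(1/4) + (2)·(1/4) = 15/4.
s2: (5)·(1/2) + (6)·(1/4) + (1)·(1/4) = 17/4.
The best pure response is s2 with expected payoff 17/4.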